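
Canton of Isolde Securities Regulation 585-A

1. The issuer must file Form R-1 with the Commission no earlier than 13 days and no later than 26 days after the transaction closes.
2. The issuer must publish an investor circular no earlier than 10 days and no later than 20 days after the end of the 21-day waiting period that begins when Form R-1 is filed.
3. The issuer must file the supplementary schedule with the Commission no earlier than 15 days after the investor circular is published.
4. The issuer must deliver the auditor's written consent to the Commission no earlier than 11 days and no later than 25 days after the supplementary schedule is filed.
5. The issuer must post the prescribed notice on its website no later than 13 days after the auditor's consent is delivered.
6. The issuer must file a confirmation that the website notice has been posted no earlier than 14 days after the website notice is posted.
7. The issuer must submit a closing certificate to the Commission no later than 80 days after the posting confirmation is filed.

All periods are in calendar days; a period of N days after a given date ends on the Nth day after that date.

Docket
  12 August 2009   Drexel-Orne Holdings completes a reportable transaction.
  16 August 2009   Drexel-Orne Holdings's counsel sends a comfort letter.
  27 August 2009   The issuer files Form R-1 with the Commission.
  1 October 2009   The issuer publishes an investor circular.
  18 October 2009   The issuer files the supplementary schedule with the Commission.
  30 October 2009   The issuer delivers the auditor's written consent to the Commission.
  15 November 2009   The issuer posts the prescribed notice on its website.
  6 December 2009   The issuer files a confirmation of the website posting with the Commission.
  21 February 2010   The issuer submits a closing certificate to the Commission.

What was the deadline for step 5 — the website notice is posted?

Step 5 runs from 30 October 2009, when the auditor's consent is delivered. 13 days after 30 October 2009 is 12 November 2009.

12 November 2009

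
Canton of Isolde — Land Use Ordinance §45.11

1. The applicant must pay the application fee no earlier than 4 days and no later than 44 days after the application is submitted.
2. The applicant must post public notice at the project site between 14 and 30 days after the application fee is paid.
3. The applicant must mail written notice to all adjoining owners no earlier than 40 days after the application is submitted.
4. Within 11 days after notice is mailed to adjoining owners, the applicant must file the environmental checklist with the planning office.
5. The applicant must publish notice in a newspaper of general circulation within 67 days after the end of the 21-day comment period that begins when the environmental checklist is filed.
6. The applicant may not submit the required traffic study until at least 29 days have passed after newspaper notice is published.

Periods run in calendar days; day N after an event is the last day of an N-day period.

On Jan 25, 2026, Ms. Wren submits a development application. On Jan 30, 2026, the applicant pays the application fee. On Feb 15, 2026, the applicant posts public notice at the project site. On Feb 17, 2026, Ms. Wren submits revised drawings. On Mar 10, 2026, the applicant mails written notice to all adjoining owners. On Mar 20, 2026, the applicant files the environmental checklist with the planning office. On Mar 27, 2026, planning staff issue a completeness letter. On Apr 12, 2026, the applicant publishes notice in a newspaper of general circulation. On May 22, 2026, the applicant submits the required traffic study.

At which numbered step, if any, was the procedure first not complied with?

(1) the permitted window runs from Jan 25, 2026 + 4 = Jan 29, 2026 to Jan 25, 2026 + 44 = Mar 10, 2026; done Jan 30, 2026, which is between those dates.
(2) the permitted window runs from Jan 30, 2026 + 14 = Feb 13, 2026 to Jan 30, 2026 + 30 = Mar 1, 2026; done Feb 15, 2026, which is between those dates.
(3) permitted from Jan 25, 2026 + 40 days = Mar 6, 2026 onward; done Mar 10, 2026, after the minimum wait.
(4) due by Mar 10, 2026 + 11 days = Mar 21, 2026; done Mar 20, 2026 — timely.
(5) due by Apr 10, 2026 + 67 days = Jun 16, 2026; done Apr 12, 2026 — timely.
(6) permitted from Apr 12, 2026 + 29 days = May 11, 2026 onward; May 22, 2026 is on or after that date.

None — every step was satisfied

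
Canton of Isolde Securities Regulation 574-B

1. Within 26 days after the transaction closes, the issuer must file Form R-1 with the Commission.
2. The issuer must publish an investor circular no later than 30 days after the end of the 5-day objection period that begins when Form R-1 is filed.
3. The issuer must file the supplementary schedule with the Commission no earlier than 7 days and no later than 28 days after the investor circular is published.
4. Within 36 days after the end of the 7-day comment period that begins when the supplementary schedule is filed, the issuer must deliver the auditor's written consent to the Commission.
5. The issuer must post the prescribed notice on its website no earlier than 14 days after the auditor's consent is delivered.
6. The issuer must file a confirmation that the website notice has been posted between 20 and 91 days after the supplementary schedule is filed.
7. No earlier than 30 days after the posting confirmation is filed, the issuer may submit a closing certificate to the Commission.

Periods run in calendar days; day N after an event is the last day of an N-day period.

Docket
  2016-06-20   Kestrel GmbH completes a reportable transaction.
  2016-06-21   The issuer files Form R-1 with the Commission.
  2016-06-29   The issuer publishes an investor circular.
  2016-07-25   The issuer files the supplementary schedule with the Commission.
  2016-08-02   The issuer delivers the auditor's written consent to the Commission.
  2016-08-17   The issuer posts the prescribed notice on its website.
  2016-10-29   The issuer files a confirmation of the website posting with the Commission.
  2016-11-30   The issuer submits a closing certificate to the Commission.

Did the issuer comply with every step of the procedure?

Step 1: 26 days after 2016-06-20 (when the transaction closes) is 2016-07-16; completed 2016-06-21, before the deadline.
Step 2: 30 days after 2016-06-26 (end of the 5-day objection period, which began when Form R-1 is filed on 2016-06-21) is 2016-07-26; 2016-06-29 is within that limit.
Step 3: the window is 7–28 days after 2016-06-29 (when the investor circular is published), so 2016-07-06 through 2016-07-27; done 2016-07-25 — within the window.
Step 4: 36 days after 2016-08-01 (end of the 7-day comment period, which began when the supplementary schedule is filed on 2016-07-25) is 2016-09-06; 2016-08-02 is within that limit.
Step 5: the earliest permitted date is 14 days after 2016-08-02 (when the auditor's consent is delivered), i.e. 2016-08-16; 2016-08-17 is on or after that date.
Step 6: the window is 20–91 days after 2016-07-25 (when the supplementary schedule is filed), so 2016-08-14 through 2016-10-24; done 2016-10-29 — 5 days after the window closed.

No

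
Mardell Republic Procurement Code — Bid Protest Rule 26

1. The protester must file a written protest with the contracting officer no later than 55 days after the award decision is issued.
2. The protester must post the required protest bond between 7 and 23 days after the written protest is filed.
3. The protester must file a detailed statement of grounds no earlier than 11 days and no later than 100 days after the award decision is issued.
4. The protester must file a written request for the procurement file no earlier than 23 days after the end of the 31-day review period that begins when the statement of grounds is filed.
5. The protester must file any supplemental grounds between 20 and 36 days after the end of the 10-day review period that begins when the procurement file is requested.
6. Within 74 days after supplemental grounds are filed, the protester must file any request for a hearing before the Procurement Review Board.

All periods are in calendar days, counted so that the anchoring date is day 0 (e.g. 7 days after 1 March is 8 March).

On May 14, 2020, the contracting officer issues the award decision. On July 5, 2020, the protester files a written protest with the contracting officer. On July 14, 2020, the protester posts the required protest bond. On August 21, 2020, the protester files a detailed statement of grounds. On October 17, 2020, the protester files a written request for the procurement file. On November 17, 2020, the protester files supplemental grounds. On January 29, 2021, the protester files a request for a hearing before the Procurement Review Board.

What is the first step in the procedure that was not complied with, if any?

(1) due by May 14, 2020 + 55 days = July 8, 2020; July 5, 2020 is within that limit.
(2) the permitted window runs from July 5, 2020 + 7 = July 12, 2020 to July 5, 2020 + 23 = July 28, 2020; July 14, 2020 falls inside that range.
(3) the permitted window runs from May 14, 2020 + 11 = May 25, 2020 to May 14, 2020 + 100 = August 22, 2020; August 21, 2020 falls inside that range.
(4) permitted from September 21, 2020 + 23 days = October 14, 2020 onward; October 17, 2020 is on or after that date.
(5) the permitted window runs from October 27, 2020 + 20 = November 16, 2020 to October 27, 2020 + 36 = December 2, 2020; done November 17, 2020, which is between those dates.
(6) due by November 17, 2020 + 74 days = January 30, 2021; done January 29, 2021 — timely.

None — every step was satisfied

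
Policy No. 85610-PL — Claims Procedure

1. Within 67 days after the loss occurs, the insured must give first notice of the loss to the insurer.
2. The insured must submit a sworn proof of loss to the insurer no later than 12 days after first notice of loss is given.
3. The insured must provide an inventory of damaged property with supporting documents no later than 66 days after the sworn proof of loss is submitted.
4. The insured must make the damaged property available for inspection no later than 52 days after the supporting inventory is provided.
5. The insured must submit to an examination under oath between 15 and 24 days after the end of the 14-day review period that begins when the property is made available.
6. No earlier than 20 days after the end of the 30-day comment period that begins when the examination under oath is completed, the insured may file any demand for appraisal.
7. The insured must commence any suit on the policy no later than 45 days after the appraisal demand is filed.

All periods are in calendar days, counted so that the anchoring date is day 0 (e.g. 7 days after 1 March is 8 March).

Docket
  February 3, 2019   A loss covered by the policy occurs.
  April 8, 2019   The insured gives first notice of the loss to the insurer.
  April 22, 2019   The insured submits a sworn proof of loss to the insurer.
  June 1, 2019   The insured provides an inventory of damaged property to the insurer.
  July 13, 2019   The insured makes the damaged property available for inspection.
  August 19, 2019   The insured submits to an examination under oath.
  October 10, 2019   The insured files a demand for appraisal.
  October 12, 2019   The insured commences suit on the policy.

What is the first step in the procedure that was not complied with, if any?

Step 1 — counting 67 days from February 3, 2019 (when the loss occurs) gives a deadline of April 11, 2019; done April 8, 2019 — timely.
Step 2 — counting 12 days from April 8, 2019 (when first notice of loss is given) gives a deadline of April 20, 2019; done April 22, 2019 — 2 days late.

Step 2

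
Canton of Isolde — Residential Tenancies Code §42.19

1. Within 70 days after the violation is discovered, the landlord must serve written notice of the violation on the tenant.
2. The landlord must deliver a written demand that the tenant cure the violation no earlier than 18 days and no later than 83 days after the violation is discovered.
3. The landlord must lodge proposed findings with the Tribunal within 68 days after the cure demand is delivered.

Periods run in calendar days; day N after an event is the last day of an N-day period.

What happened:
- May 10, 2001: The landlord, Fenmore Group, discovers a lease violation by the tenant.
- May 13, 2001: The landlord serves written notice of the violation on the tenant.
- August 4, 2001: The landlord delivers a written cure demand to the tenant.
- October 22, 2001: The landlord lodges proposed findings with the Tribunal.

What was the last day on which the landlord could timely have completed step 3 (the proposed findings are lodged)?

Step 3 runs from August 4, 2001, when the cure demand is delivered. 68 days after August 4, 2001 is October 11, 2001.

October 11, 2001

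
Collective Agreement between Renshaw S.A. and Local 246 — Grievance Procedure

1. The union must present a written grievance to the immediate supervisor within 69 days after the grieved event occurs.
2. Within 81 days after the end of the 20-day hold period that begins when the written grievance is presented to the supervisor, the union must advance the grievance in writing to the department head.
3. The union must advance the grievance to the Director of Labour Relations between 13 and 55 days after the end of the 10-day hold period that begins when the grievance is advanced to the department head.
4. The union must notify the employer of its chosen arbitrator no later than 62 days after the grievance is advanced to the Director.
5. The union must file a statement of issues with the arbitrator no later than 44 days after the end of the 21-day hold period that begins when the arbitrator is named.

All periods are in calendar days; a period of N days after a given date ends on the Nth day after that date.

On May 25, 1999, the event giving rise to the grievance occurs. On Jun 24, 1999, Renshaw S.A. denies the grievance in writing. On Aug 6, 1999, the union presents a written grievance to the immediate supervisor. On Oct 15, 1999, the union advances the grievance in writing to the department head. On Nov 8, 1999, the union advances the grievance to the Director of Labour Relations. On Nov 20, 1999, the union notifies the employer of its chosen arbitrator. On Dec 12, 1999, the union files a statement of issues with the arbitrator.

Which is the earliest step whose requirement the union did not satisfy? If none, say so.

Step 1

Step 1: 69 days after May 25, 1999 (when the grieved event occurs) is Aug 2, 1999; Aug 6, 1999 misses that deadline by 4 days.
No need to go further; step 1 was not satisfied.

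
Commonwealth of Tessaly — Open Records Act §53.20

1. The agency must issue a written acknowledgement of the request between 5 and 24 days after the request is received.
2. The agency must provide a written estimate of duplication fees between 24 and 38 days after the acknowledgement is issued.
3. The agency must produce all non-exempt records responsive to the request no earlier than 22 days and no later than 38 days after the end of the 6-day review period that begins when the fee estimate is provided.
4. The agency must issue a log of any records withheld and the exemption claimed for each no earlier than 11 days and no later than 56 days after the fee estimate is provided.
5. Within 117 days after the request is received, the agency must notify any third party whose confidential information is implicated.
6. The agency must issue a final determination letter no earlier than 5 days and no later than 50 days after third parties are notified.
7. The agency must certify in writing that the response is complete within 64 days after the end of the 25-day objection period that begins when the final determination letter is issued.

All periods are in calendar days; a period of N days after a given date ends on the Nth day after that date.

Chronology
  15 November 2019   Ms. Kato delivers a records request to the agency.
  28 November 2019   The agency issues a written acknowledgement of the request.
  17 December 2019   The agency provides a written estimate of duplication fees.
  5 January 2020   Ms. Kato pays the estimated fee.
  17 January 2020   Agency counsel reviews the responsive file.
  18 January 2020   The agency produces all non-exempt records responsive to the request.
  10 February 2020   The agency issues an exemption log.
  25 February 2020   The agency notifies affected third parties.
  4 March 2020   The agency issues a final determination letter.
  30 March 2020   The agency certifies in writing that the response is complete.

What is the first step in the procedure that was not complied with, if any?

Step 2

(1) the permitted window runs from 15 November 2019 + 5 = 20 November 2019 to 15 November 2019 + 24 = 9 December 2019; done 28 November 2019 — within the window.
(2) the permitted window runs from 28 November 2019 + 24 = 22 December 2019 to 28 November 2019 + 38 = 5 January 2020; 17 December 2019 is 5 days too early.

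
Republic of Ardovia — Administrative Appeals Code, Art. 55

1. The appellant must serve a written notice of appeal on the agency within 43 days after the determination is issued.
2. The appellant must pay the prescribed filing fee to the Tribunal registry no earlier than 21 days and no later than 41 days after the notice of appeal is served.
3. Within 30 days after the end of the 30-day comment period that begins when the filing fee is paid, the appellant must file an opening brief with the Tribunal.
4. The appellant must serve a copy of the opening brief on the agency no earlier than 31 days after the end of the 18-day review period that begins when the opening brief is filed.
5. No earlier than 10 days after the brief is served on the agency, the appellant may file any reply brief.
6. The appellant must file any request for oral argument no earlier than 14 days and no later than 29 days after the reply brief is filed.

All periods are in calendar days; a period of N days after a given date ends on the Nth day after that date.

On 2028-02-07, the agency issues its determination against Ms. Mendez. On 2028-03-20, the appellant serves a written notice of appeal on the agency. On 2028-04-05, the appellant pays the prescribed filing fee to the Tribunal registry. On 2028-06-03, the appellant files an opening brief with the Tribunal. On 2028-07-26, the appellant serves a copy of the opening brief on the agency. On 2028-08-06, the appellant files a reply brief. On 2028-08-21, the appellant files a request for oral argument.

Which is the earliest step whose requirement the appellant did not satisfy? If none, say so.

Step 2

Step 1: 43 days after 2028-02-07 (when the determination is issued) is 2028-03-21; completed 2028-03-20, before the deadline.
Step 2: the window is 21–41 days after 2028-03-20 (when the notice of appeal is served), so 2028-04-10 through 2028-04-30; 2028-04-05 is 5 days too early.
Later steps need not be reached.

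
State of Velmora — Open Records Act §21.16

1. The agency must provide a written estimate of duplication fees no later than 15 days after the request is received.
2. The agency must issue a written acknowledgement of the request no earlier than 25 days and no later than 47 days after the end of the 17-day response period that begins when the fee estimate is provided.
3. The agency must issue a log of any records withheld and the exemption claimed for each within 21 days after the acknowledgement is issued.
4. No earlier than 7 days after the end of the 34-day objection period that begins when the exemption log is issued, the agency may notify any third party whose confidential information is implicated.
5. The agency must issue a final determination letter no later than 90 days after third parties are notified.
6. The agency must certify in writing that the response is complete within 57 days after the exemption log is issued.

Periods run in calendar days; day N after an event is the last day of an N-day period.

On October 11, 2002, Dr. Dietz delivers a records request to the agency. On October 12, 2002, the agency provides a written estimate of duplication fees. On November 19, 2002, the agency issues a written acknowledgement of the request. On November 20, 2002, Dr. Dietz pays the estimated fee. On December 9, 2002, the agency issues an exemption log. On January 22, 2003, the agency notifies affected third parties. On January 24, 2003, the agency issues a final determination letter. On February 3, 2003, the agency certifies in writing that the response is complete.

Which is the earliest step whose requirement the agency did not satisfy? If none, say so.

Step 1 — counting 15 days from October 11, 2002 (when the request is received) gives a deadline of October 26, 2002; completed October 12, 2002, before the deadline.
Step 2 — 25 and 47 days from October 29, 2002 (end of the 17-day response period, which began when the fee estimate is provided on October 12, 2002) are November 23, 2002 and December 15, 2002 respectively; done November 19, 2002 — 4 days before the window opened.

Step 2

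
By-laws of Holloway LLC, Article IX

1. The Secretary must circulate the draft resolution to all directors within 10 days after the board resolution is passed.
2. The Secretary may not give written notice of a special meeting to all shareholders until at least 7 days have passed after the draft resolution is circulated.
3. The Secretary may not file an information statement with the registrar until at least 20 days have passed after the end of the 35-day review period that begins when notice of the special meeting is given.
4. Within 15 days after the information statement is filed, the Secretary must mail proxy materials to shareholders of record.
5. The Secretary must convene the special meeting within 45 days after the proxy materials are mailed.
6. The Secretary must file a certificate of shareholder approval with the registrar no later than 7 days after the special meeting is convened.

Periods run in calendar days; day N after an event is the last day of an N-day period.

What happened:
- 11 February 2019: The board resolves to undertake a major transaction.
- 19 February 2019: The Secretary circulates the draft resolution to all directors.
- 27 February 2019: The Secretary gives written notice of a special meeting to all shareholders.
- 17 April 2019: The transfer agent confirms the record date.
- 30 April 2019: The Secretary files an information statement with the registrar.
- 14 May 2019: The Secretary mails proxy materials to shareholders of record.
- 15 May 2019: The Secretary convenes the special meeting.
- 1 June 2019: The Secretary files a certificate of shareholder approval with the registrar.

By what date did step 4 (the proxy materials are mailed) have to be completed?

15 May 2019

Step 4 runs from 30 April 2019, when the information statement is filed. 15 days after 30 April 2019 is 15 May 2019.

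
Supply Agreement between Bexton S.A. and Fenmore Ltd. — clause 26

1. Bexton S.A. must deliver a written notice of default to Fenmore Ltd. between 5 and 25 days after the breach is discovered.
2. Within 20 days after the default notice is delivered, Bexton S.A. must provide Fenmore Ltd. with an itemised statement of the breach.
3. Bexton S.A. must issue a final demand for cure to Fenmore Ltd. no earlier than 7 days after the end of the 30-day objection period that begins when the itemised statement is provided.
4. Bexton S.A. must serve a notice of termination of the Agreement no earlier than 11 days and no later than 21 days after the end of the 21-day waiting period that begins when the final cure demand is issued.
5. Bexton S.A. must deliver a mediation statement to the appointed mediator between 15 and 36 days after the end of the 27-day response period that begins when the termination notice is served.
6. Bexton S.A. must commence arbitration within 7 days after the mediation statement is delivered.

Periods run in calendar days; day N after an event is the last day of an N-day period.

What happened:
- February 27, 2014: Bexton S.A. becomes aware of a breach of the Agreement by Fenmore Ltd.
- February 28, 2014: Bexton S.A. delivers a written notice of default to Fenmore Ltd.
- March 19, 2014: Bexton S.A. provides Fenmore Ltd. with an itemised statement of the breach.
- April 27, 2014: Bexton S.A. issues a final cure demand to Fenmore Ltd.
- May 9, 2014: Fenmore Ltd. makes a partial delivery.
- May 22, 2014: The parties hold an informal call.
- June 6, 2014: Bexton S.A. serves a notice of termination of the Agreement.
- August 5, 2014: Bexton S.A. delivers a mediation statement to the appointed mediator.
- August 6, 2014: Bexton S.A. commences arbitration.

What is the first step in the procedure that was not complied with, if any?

(1) the permitted window runs from February 27, 2014 + 5 = March 4, 2014 to February 27, 2014 + 25 = March 24, 2014; February 28, 2014 is 4 days too early.
The procedure was therefore not followed at step 1.

Step 1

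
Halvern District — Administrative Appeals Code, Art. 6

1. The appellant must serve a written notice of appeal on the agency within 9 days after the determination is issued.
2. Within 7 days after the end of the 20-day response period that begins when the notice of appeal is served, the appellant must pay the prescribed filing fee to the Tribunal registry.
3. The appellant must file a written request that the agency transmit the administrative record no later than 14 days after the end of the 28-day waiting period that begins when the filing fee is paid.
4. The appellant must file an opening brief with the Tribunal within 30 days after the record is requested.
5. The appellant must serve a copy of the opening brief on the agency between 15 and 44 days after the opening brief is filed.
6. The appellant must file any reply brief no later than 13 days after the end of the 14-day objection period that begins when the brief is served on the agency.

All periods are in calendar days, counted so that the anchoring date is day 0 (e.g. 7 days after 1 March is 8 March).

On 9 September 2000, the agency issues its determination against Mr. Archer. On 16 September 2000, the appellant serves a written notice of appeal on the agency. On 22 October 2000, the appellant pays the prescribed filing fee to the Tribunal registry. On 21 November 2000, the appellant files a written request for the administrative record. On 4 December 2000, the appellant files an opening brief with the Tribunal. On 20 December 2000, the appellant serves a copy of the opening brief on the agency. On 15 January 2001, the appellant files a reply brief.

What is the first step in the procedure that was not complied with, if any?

Step 1: 9 days after 9 September 2000 (when the determination is issued) is 18 September 2000; 16 September 2000 is within that limit.
Step 2: 7 days after 6 October 2000 (end of the 20-day response period, which began when the notice of appeal is served on 16 September 2000) is 13 October 2000; 22 October 2000 misses that deadline by 9 days.

Step 2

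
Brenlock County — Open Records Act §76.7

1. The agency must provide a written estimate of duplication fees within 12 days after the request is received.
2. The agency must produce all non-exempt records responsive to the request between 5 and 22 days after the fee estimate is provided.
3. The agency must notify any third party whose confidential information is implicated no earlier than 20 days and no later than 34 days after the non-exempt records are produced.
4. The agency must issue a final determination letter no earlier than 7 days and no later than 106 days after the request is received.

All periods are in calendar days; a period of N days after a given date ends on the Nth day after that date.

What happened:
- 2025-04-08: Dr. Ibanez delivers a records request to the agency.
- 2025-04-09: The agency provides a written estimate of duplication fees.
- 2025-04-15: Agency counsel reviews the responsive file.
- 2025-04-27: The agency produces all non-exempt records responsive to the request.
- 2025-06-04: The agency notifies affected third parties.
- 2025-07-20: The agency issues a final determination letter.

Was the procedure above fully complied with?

No

Step 1: 12 days after 2025-04-08 (when the request is received) is 2025-04-20; completed 2025-04-09, before the deadline.
Step 2: the window is 5–22 days after 2025-04-09 (when the fee estimate is provided), so 2025-04-14 through 2025-05-01; done 2025-04-27 — within the window.
Step 3: the window is 20–34 days after 2025-04-27 (when the non-exempt records are produced), so 2025-05-17 through 2025-05-31; done 2025-06-04 — 4 days after the window closed.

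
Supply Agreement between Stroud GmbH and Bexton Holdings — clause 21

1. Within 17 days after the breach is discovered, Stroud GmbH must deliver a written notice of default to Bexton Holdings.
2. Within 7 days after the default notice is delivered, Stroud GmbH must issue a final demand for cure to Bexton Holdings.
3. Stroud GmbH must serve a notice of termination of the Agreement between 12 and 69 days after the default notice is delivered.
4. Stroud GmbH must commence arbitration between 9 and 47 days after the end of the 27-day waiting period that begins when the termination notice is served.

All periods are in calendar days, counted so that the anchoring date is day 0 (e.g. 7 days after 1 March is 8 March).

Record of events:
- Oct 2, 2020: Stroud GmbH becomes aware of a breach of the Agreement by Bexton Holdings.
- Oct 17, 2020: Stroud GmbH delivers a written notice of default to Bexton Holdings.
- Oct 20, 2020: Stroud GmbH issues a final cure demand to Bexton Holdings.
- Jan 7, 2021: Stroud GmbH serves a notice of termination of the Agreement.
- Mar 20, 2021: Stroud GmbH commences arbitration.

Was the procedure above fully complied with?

Step 1 — counting 17 days from Oct 2, 2020 (when the breach is discovered) gives a deadline of Oct 19, 2020; done Oct 17, 2020 — timely.
Step 2 — counting 7 days from Oct 17, 2020 (when the default notice is delivered) gives a deadline of Oct 24, 2020; done Oct 20, 2020 — timely.
Step 3 — 12 and 69 days from Oct 17, 2020 (when the default notice is delivered) are Oct 29, 2020 and Dec 25, 2020 respectively; done Jan 7, 2021 — 13 days after the window closed.

No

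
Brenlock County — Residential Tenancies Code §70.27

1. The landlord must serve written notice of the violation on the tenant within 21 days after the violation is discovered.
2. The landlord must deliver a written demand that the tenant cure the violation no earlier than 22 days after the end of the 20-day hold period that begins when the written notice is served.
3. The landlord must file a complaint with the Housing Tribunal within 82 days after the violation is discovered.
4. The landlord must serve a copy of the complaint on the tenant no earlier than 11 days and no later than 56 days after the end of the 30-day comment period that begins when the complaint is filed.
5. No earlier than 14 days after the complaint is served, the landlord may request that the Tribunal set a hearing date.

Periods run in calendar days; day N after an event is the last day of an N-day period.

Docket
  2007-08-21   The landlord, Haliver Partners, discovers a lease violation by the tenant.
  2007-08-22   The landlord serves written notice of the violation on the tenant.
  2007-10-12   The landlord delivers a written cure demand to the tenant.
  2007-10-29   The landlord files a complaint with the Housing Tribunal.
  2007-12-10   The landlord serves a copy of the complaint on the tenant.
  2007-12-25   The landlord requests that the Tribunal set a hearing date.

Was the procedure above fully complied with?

Step 1 — counting 21 days from 2007-08-21 (when the violation is discovered) gives a deadline of 2007-09-11; done 2007-08-22 — timely.
Step 2 — must wait 22 days from 2007-09-11 (end of the 20-day hold period, which began when the written notice is served on 2007-08-22), so not before 2007-10-03; done 2007-10-12, after the minimum wait.
Step 3 — counting 82 days from 2007-08-21 (when the violation is discovered) gives a deadline of 2007-11-11; done 2007-10-29 — timely.
Step 4 — 11 and 56 days from 2007-11-28 (end of the 30-day comment period, which began when the complaint is filed on 2007-10-29) are 2007-12-09 and 2008-01-23 respectively; done 2007-12-10, which is between those dates.
Step 5 — must wait 14 days from 2007-12-10 (when the complaint is served), so not before 2007-12-24; done 2007-12-25, after the minimum wait.

Yes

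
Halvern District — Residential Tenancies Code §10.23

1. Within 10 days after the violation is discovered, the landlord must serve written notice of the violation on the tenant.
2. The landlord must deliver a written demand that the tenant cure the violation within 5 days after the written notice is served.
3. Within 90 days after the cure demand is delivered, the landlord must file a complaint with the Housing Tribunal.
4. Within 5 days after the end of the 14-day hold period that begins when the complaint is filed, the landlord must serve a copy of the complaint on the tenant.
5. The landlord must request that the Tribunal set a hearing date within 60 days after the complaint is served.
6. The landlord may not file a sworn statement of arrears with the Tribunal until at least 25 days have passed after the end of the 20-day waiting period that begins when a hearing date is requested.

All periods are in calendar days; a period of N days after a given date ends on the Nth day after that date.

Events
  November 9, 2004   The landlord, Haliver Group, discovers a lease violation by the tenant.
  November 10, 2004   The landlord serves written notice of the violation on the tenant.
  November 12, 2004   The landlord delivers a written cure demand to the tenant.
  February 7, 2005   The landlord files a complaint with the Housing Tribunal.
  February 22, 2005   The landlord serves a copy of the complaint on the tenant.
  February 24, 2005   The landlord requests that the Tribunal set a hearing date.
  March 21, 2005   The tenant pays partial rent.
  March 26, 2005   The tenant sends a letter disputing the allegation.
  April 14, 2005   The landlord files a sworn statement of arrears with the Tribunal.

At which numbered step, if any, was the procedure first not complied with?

Step 1 — counting 10 days from November 9, 2004 (when the violation is discovered) gives a deadline of November 19, 2004; November 10, 2004 is within that limit.
Step 2 — counting 5 days from November 10, 2004 (when the written notice is served) gives a deadline of November 15, 2004; done November 12, 2004 — timely.
Step 3 — counting 90 days from November 12, 2004 (when the cure demand is delivered) gives a deadline of February 10, 2005; February 7, 2005 is within that limit.
Step 4 — counting 5 days from February 21, 2005 (end of the 14-day hold period, which began when the complaint is filed on February 7, 2005) gives a deadline of February 26, 2005; done February 22, 2005 — timely.
Step 5 — counting 60 days from February 22, 2005 (when the complaint is served) gives a deadline of April 23, 2005; done February 24, 2005 — timely.
Step 6 — must wait 25 days from March 16, 2005 (end of the 20-day waiting period, which began when a hearing date is requested on February 24, 2005), so not before April 10, 2005; done April 14, 2005, after the minimum wait.

None — every step was satisfied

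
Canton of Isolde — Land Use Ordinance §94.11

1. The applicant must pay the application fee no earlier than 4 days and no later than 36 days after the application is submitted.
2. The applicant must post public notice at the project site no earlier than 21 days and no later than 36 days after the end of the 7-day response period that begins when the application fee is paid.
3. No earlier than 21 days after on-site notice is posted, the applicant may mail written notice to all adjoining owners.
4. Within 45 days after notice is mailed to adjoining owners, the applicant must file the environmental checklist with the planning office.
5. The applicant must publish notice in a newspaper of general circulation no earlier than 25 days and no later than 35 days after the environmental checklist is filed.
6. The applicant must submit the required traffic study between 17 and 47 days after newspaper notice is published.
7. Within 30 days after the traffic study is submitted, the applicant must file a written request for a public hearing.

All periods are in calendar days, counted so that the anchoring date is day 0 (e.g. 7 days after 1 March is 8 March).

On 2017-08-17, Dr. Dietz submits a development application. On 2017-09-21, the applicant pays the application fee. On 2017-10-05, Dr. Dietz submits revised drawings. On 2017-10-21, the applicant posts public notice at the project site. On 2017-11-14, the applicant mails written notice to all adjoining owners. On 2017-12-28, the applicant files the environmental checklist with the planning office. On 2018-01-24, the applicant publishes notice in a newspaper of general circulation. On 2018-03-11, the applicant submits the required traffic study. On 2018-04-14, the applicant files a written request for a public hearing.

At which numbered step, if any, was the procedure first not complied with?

Step 1 — 4 and 36 days from 2017-08-17 (when the application is submitted) are 2017-08-21 and 2017-09-22 respectively; 2017-09-21 falls inside that range.
Step 2 — 21 and 36 days from 2017-09-28 (end of the 7-day response period, which began when the application fee is paid on 2017-09-21) are 2017-10-19 and 2017-11-03 respectively; 2017-10-21 falls inside that range.
Step 3 — must wait 21 days from 2017-10-21 (when on-site notice is posted), so not before 2017-11-11; 2017-11-14 is on or after that date.
Step 4 — counting 45 days from 2017-11-14 (when notice is mailed to adjoining owners) gives a deadline of 2017-12-29; 2017-12-28 is within that limit.
Step 5 — 25 and 35 days from 2017-12-28 (when the environmental checklist is filed) are 2018-01-22 and 2018-02-01 respectively; 2018-01-24 falls inside that range.
Step 6 — 17 and 47 days from 2018-01-24 (when newspaper notice is published) are 2018-02-10 and 2018-03-12 respectively; done 2018-03-11 — within the window.
Step 7 — counting 30 days from 2018-03-11 (when the traffic study is submitted) gives a deadline of 2018-04-10; done 2018-04-14 — 4 days late.
The procedure was therefore not followed at step 7.

Step 7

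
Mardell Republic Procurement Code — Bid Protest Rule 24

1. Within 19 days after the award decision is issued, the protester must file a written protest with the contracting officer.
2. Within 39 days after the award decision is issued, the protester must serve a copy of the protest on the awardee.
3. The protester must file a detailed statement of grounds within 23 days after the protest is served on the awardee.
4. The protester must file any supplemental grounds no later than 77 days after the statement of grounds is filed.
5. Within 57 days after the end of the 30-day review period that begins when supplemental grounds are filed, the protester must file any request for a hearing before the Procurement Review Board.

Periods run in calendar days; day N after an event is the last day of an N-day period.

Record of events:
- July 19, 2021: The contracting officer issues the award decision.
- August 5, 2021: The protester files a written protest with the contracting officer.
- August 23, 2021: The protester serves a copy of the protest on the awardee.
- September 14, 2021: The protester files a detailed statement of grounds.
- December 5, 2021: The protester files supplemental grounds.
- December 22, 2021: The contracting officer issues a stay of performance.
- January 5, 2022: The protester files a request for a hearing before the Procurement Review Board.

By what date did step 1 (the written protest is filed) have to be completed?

August 7, 2021

Step 1 runs from July 19, 2021, when the award decision is issued. 19 days after July 19, 2021 is August 7, 2021.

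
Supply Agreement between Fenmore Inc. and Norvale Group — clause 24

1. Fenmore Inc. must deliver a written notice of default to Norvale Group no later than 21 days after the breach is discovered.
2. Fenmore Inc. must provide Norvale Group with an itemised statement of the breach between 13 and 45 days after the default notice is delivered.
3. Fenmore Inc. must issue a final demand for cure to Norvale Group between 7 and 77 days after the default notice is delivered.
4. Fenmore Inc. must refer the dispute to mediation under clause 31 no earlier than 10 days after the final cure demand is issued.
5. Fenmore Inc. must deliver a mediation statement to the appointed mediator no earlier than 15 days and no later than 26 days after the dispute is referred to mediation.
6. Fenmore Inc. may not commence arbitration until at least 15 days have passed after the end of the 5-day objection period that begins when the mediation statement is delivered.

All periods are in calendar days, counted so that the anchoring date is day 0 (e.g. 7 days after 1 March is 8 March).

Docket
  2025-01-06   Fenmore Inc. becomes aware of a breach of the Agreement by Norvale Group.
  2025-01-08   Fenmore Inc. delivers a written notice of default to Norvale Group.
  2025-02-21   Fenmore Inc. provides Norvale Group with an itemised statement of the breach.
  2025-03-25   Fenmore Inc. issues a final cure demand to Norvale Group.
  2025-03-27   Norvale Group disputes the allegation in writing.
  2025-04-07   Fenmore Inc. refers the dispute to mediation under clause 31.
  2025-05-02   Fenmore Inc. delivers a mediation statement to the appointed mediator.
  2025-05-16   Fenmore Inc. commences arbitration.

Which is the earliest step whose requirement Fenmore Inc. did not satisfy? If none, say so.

Step 1: 21 days after 2025-01-06 (when the breach is discovered) is 2025-01-27; 2025-01-08 is within that limit.
Step 2: the window is 13–45 days after 2025-01-08 (when the default notice is delivered), so 2025-01-21 through 2025-02-22; done 2025-02-21, which is between those dates.
Step 3: the window is 7–77 days after 2025-01-08 (when the default notice is delivered), so 2025-01-15 through 2025-03-26; done 2025-03-25, which is between those dates.
Step 4: the earliest permitted date is 10 days after 2025-03-25 (when the final cure demand is issued), i.e. 2025-04-04; done 2025-04-07 — permitted.
Step 5: the window is 15–26 days after 2025-04-07 (when the dispute is referred to mediation), so 2025-04-22 through 2025-05-03; done 2025-05-02, which is between those dates.
Step 6: the earliest permitted date is 15 days after 2025-05-07 (end of the 5-day objection period, which began when the mediation statement is delivered on 2025-05-02), i.e. 2025-05-22; done 2025-05-16 — 6 days too early.
The analysis stops there.

Step 6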